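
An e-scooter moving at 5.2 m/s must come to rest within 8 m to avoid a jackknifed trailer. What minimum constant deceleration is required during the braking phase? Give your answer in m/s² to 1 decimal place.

Required deceleration ≈ 1.7 m/s²

v² = 2a·d ⇒ a = v²/(2d) = 5.2000² / (2 × 8.000) = 27.040 / 16.000 = 1.6900 m/s².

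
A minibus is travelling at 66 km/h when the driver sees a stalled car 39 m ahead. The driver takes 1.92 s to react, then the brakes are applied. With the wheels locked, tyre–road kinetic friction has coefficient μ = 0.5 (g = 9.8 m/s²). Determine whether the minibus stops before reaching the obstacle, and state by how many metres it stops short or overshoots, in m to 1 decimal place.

No — it overshoots by 30.5 m

66 km/h ÷ 3.6 = 18.3333 m/s.
a = μg = 0.5 × 9.8 = 4.900 m/s².
Reaction distance = 18.3333 × 1.92 = 35.200 m.
Braking distance = v²/(2a) = 336.110 / 9.800 = 34.297 m.
Total stopping distance = 35.200 + 34.297 = 69.497 m, vs 39 m available — it cannot stop in time and overshoots by 69.497 − 39 = 30.497 m.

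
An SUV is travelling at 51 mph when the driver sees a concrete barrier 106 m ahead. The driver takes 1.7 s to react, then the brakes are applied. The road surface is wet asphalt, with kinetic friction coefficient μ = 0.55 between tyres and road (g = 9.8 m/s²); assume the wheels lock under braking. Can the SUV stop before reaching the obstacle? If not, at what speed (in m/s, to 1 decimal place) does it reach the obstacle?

Yes — it stops about 19.0 m short of the obstacle, so it never reaches it

51 mph × 0.44704 = 22.7990 m/s.
a = μg = 0.55 × 9.8 = 5.390 m/s².
Reaction distance = 22.7990 × 1.7 = 38.758 m.
Braking distance = v²/(2a) = 519.794 / 10.780 = 48.218 m.
Total stopping distance = 38.758 + 48.218 = 86.976 m, vs 106 m available — it stops with 106 − 86.976 = 19.024 m to spare.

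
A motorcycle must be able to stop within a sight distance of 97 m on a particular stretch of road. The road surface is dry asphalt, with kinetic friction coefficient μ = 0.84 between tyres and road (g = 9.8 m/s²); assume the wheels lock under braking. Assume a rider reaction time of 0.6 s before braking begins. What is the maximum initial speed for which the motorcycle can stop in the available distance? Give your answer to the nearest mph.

Maximum speed ≈ 79 mph

a = μg = 0.84 × 9.8 = 8.232 m/s².
Stopping distance: v·t_r + v²/(2a) = 97 with t_r = 0.6 s and a = 8.232 m/s².
So v² + 9.878 v − 1597.01 = 0.
Positive root: v = −a·t_r + √((a·t_r)² + 2a·d) = −4.939 + √(24.394 + 1597.01) = 35.3277 m/s.
35.3277 m/s ÷ 0.44704 = 79.026 mph.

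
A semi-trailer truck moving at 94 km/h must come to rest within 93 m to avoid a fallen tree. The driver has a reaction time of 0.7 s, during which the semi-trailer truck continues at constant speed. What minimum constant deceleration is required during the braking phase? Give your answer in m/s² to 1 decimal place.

Required deceleration ≈ 4.6 m/s²

94 km/h ÷ 3.6 = 26.1111 m/s.
Distance covered during reaction = 26.1111 × 0.7 = 18.278 m.
Distance available for braking: 93 − 18.278 = 74.722 m.
v² = 2a·d ⇒ a = v²/(2d) = 26.1111² / (2 × 74.722) = 681.790 / 149.444 = 4.5622 m/s².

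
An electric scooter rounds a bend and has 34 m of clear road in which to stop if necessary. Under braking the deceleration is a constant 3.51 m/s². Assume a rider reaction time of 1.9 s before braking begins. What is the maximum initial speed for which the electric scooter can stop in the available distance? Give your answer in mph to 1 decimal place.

Maximum speed ≈ 22.7 mph

Stopping distance: v·t_r + v²/(2a) = 34 with t_r = 1.9 s and a = 3.510 m/s².
So v² + 13.338 v − 238.68 = 0.
Positive root: v = −a·t_r + √((a·t_r)² + 2a·d) = −6.669 + √(44.476 + 238.68) = 10.1582 m/s.
10.1582 m/s ÷ 0.44704 = 22.723 mph.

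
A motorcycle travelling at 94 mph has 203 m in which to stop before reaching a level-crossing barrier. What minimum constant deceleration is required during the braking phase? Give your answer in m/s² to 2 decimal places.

Required deceleration ≈ 4.35 m/s²

94 mph × 0.44704 = 42.0218 m/s.
v² = 2a·d ⇒ a = v²/(2d) = 42.0218² / (2 × 203.000) = 1765.832 / 406.000 = 4.3493 m/s².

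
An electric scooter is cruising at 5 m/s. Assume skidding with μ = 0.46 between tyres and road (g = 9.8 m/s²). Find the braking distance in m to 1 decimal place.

Braking distance ≈ 2.8 m

a = μg = 0.46 × 9.8 = 4.508 m/s².
Braking distance = v²/(2a) = 5.0000² / (2 × 4.508) = 25.000 / 9.016 = 2.773 m.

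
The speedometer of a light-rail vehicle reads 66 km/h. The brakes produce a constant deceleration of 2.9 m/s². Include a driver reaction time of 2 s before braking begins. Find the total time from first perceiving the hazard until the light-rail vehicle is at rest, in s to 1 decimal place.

Total time ≈ 8.3 s

66 km/h ÷ 3.6 = 18.3333 m/s.
Braking time = v/a = 18.3333 / 2.900 = 6.322 s.
Total = 2 + 6.322 = 8.322 s.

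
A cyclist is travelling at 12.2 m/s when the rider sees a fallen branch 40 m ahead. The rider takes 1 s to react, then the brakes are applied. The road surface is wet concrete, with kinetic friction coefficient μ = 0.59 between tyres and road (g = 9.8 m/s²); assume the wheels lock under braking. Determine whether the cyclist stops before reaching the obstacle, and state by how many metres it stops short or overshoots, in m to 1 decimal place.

Yes — it stops 14.9 m short of the obstacle

a = μg = 0.59 × 9.8 = 5.782 m/s².
Reaction distance = 12.2000 × 1 = 12.200 m.
Braking distance = v²/(2a) = 148.840 / 11.564 = 12.871 m.
Total stopping distance = 12.200 + 12.871 = 25.071 m, vs 40 m available — it stops with 40 − 25.071 = 14.929 m to spare.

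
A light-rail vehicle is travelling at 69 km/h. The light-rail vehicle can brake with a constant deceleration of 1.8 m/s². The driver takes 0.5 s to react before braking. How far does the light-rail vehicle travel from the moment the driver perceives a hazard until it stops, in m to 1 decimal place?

69 km/h ÷ 3.6 = 19.1667 m/s.
Reaction distance = v·t_r = 19.1667 × 0.5 = 9.583 m.
Braking distance = v²/(2a) = 19.1667² / (2 × 1.800) = 367.362 / 3.600 = 102.045 m.
Total = 9.583 + 102.045 = 111.628 m.

Total stopping distance ≈ 111.6 m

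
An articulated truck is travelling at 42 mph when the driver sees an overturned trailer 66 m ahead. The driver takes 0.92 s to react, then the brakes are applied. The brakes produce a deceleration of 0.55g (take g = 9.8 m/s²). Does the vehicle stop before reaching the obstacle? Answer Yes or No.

42 mph × 0.44704 = 18.7757 m/s.
a = 0.55 × 9.8 = 5.390 m/s².
Reaction distance = 18.7757 × 0.92 = 17.274 m.
Braking distance = v²/(2a) = 352.527 / 10.780 = 32.702 m.
Total stopping distance = 17.274 + 32.702 = 49.976 m, vs 66 m available — it stops with 66 − 49.976 = 16.024 m to spare.

Yes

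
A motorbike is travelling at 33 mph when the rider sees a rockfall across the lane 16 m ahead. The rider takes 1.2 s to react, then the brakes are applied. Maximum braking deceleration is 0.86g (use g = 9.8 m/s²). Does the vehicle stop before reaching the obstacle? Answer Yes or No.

33 mph × 0.44704 = 14.7523 m/s.
a = 0.86 × 9.8 = 8.428 m/s².
Reaction distance = 14.7523 × 1.2 = 17.703 m.
Braking distance = v²/(2a) = 217.630 / 16.856 = 12.911 m.
Total stopping distance = 17.703 + 12.911 = 30.614 m, vs 16 m available — it cannot stop in time and overshoots by 30.614 − 16 = 14.614 m.

No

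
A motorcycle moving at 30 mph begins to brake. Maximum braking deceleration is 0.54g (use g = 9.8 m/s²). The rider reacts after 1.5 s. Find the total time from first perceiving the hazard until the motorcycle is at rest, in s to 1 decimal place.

Total time ≈ 4.0 s

30 mph × 0.44704 = 13.4112 m/s.
a = 0.54 × 9.8 = 5.292 m/s².
Braking time = v/a = 13.4112 / 5.292 = 2.534 s.
Total = 1.5 + 2.534 = 4.034 s.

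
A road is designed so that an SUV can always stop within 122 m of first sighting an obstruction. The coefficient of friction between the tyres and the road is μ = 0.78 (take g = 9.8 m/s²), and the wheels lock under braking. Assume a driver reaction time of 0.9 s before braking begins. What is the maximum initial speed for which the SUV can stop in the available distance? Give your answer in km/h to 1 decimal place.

a = μg = 0.78 × 9.8 = 7.644 m/s².
Stopping distance: v·t_r + v²/(2a) = 122 with t_r = 0.9 s and a = 7.644 m/s².
So v² + 13.759 v − 1865.14 = 0.
Positive root: v = −a·t_r + √((a·t_r)² + 2a·d) = −6.880 + √(47.334 + 1865.14) = 36.8518 m/s.
36.8518 m/s × 3.6 = 132.666 km/h.

Maximum speed ≈ 132.7 km/h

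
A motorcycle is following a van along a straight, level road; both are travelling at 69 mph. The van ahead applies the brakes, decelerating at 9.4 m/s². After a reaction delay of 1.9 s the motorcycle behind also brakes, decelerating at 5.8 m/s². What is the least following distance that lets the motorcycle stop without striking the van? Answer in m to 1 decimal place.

Minimum gap ≈ 90.0 m

69 mph × 0.44704 = 30.8458 m/s.
Leader travels v²/(2a_L) = 951.463 / 18.800 = 50.610 m before stopping.
Follower covers v·t_r = 30.8458 × 1.9 = 58.607 m while reacting, then v²/(2a_F) = 951.463 / 11.600 = 82.023 m while braking, for a total of 58.607 + 82.023 = 140.630 m.
Since a_F ≤ a_L and the follower starts braking later, the follower is never slower than the leader, so the closest approach is when both have stopped.
Minimum gap = 140.630 − 50.610 = 90.020 m.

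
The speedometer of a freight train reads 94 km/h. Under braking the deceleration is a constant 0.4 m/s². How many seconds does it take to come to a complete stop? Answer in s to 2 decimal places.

94 km/h ÷ 3.6 = 26.1111 m/s.
Braking time = v/a = 26.1111 / 0.400 = 65.278 s.

Braking time ≈ 65.28 s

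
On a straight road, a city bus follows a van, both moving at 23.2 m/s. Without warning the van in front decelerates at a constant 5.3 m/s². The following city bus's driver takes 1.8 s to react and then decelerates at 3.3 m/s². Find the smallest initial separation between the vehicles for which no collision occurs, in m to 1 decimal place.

Leader travels v²/(2a_L) = 538.240 / 10.600 = 50.777 m before stopping.
Follower covers v·t_r = 23.2000 × 1.8 = 41.760 m while reacting, then v²/(2a_F) = 538.240 / 6.600 = 81.552 m while braking, for a total of 41.760 + 81.552 = 123.312 m.
Since a_F ≤ a_L and the follower starts braking later, the follower is never slower than the leader, so the closest approach is when both have stopped.
Minimum gap = 123.312 − 50.777 = 72.535 m.

Minimum gap ≈ 72.5 m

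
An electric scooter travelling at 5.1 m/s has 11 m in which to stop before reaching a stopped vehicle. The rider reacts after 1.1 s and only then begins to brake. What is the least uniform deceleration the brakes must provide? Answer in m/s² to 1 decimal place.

Required deceleration ≈ 2.4 m/s²

Distance covered during reaction = 5.1000 × 1.1 = 5.610 m.
Distance available for braking: 11 − 5.610 = 5.390 m.
v² = 2a·d ⇒ a = v²/(2d) = 5.1000² / (2 × 5.390) = 26.010 / 10.780 = 2.4128 m/s².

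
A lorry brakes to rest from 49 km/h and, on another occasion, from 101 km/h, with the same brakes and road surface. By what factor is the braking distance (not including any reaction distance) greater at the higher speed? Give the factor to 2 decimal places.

Braking distance d = v²/(2a), so with a fixed, d ∝ v².
Factor = (101/49)² = 2.0612² = 4.2485.

Factor ≈ 4.25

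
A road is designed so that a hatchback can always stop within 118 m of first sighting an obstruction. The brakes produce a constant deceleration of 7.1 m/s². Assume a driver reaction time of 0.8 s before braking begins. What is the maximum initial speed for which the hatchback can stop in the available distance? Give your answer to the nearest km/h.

Maximum speed ≈ 128 km/h

Stopping distance: v·t_r + v²/(2a) = 118 with t_r = 0.8 s and a = 7.100 m/s².
So v² + 11.360 v − 1675.60 = 0.
Positive root: v = −a·t_r + √((a·t_r)² + 2a·d) = −5.680 + √(32.262 + 1675.60) = 35.6463 m/s.
35.6463 m/s × 3.6 = 128.327 km/h.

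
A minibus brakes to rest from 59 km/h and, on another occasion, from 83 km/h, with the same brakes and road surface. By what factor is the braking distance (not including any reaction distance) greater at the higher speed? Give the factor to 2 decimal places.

Factor ≈ 1.98

Braking distance d = v²/(2a), so with a fixed, d ∝ v².
Factor = (83/59)² = 1.4068² = 1.9791.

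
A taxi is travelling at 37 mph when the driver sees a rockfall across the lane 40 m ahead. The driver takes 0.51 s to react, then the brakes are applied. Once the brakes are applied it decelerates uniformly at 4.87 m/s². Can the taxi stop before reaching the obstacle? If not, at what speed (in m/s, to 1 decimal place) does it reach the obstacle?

Yes — it stops about 3.5 m short of the obstacle, so it never reaches it

37 mph × 0.44704 = 16.5405 m/s.
Reaction distance = 16.5405 × 0.51 = 8.436 m.
Braking distance = v²/(2a) = 273.588 / 9.740 = 28.089 m.
Total stopping distance = 8.436 + 28.089 = 36.525 m, vs 40 m available — it stops with 40 − 36.525 = 3.475 m to spare.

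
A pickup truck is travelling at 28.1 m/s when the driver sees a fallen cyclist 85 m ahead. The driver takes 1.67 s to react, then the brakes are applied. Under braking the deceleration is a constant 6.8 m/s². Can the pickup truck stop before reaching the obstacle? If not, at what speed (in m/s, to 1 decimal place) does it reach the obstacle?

No — it strikes the obstacle at 16.5 m/s

Reaction distance = 28.1000 × 1.67 = 46.927 m.
Braking distance needed to stop: v²/(2a) = 789.610 / 13.600 = 58.060 m, so total needed = 46.927 + 58.060 = 104.987 m > 85 m — it cannot stop.
Distance remaining when braking begins: 85 − 46.927 = 38.073 m.
v² = v₀² − 2a·d = 789.610 − 2 × 6.800 × 38.073 = 271.817 m²/s².
v = √271.817 = 16.487 m/s.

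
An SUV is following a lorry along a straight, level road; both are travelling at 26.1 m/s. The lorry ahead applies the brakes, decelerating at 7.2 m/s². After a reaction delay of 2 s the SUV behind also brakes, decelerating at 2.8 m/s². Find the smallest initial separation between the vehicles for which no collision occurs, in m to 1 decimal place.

Leader travels v²/(2a_L) = 681.210 / 14.400 = 47.306 m before stopping.
Follower covers v·t_r = 26.1000 × 2 = 52.200 m while reacting, then v²/(2a_F) = 681.210 / 5.600 = 121.645 m while braking, for a total of 52.200 + 121.645 = 173.845 m.
Since a_F ≤ a_L and the follower starts braking later, the follower is never slower than the leader, so the closest approach is when both have stopped.
Minimum gap = 173.845 − 47.306 = 126.539 m.

Minimum gap ≈ 126.5 m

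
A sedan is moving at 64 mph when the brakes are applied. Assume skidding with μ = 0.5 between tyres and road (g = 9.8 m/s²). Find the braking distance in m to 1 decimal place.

Braking distance ≈ 83.5 m

64 mph × 0.44704 = 28.6106 m/s.
a = μg = 0.5 × 9.8 = 4.900 m/s².
Braking distance = v²/(2a) = 28.6106² / (2 × 4.900) = 818.566 / 9.800 = 83.527 m.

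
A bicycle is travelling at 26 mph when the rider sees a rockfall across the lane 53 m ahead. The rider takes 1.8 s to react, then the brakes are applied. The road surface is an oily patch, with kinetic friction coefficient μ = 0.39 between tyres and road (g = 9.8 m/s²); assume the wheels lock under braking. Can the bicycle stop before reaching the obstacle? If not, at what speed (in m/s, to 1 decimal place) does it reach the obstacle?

26 mph × 0.44704 = 11.6230 m/s.
a = μg = 0.39 × 9.8 = 3.822 m/s².
Reaction distance = 11.6230 × 1.8 = 20.921 m.
Braking distance = v²/(2a) = 135.094 / 7.644 = 17.673 m.
Total stopping distance = 20.921 + 17.673 = 38.594 m, vs 53 m available — it stops with 53 − 38.594 = 14.406 m to spare.

Yes — it stops about 14.4 m short of the obstacle, so it never reaches it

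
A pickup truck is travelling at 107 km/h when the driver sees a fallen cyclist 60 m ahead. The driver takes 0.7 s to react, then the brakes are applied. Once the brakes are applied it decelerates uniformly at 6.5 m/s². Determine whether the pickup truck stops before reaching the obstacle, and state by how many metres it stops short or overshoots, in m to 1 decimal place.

No — it overshoots by 28.8 m

107 km/h ÷ 3.6 = 29.7222 m/s.
Reaction distance = 29.7222 × 0.7 = 20.806 m.
Braking distance = v²/(2a) = 883.409 / 13.000 = 67.955 m.
Total stopping distance = 20.806 + 67.955 = 88.761 m, vs 60 m available — it cannot stop in time and overshoots by 88.761 − 60 = 28.761 m.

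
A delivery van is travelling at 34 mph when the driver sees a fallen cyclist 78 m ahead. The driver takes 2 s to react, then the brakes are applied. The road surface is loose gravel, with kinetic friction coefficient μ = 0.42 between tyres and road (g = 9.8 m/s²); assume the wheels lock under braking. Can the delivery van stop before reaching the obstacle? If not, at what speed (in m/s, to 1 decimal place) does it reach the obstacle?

34 mph × 0.44704 = 15.1994 m/s.
a = μg = 0.42 × 9.8 = 4.116 m/s².
Reaction distance = 15.1994 × 2 = 30.399 m.
Braking distance = v²/(2a) = 231.022 / 8.232 = 28.064 m.
Total stopping distance = 30.399 + 28.064 = 58.463 m, vs 78 m available — it stops with 78 − 58.463 = 19.537 m to spare.

Yes — it stops about 19.5 m short of the obstacle, so it never reaches it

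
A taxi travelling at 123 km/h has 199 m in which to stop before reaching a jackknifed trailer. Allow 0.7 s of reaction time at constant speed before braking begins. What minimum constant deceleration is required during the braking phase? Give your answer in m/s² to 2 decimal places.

Required deceleration ≈ 3.33 m/s²

123 km/h ÷ 3.6 = 34.1667 m/s.
Distance covered during reaction = 34.1667 × 0.7 = 23.917 m.
Distance available for braking: 199 − 23.917 = 175.083 m.
v² = 2a·d ⇒ a = v²/(2d) = 34.1667² / (2 × 175.083) = 1167.363 / 350.166 = 3.3337 m/s².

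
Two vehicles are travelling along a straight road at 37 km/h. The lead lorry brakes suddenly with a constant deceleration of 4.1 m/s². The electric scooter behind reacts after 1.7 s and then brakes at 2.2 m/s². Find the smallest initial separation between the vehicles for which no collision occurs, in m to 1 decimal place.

Minimum gap ≈ 28.6 m

37 km/h ÷ 3.6 = 10.2778 m/s.
Leader travels v²/(2a_L) = 105.633 / 8.200 = 12.882 m before stopping.
Follower covers v·t_r = 10.2778 × 1.7 = 17.472 m while reacting, then v²/(2a_F) = 105.633 / 4.400 = 24.007 m while braking, for a total of 17.472 + 24.007 = 41.479 m.
Since a_F ≤ a_L and the follower starts braking later, the follower is never slower than the leader, so the closest approach is when both have stopped.
Minimum gap = 41.479 − 12.882 = 28.597 m.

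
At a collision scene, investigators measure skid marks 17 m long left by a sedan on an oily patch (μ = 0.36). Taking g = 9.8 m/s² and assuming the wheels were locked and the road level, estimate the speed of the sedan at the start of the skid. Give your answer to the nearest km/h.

Deceleration a = μg = 0.36 × 9.8 = 3.528 m/s².
v = √(2a·d) = √(2 × 3.528 × 17) = √119.952 = 10.9523 m/s.
= 10.9523 × 3.6 = 39.428 km/h.

Initial speed ≈ 39 km/h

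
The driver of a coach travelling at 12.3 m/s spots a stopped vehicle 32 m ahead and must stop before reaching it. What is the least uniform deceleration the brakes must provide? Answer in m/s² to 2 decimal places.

v² = 2a·d ⇒ a = v²/(2d) = 12.3000² / (2 × 32.000) = 151.290 / 64.000 = 2.3639 m/s².

Required deceleration ≈ 2.36 m/s²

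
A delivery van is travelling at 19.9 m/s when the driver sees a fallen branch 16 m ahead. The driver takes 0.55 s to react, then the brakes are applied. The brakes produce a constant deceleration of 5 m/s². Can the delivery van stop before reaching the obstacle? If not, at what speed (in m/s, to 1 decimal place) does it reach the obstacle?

No — it strikes the obstacle at 18.6 m/s

Reaction distance = 19.9000 × 0.55 = 10.945 m.
Braking distance needed to stop: v²/(2a) = 396.010 / 10.000 = 39.601 m, so total needed = 10.945 + 39.601 = 50.546 m > 16 m — it cannot stop.
Distance remaining when braking begins: 16 − 10.945 = 5.055 m.
v² = v₀² − 2a·d = 396.010 − 2 × 5.000 × 5.055 = 345.460 m²/s².
v = √345.460 = 18.587 m/s.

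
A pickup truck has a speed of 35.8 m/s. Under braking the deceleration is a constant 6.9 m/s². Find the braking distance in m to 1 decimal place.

Braking distance ≈ 92.9 m

Braking distance = v²/(2a) = 35.8000² / (2 × 6.900) = 1281.640 / 13.800 = 92.872 m.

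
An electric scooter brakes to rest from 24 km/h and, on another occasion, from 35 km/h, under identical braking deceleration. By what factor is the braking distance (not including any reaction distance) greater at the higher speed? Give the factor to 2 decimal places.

Braking distance d = v²/(2a), so with a fixed, d ∝ v².
Factor = (35/24)² = 1.4583² = 2.1266.

Factor ≈ 2.13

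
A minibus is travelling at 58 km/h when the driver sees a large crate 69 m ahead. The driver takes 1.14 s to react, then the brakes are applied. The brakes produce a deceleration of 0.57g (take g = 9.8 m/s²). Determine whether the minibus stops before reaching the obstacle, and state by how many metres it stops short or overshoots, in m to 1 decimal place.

Yes — it stops 27.4 m short of the obstacle

58 km/h ÷ 3.6 = 16.1111 m/s.
a = 0.57 × 9.8 = 5.586 m/s².
Reaction distance = 16.1111 × 1.14 = 18.367 m.
Braking distance = v²/(2a) = 259.568 / 11.172 = 23.234 m.
Total stopping distance = 18.367 + 23.234 = 41.601 m, vs 69 m available — it stops with 69 − 41.601 = 27.399 m to spare.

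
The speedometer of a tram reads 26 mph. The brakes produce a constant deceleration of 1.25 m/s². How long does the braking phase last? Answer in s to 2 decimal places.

Braking time ≈ 9.30 s

26 mph × 0.44704 = 11.6230 m/s.
Braking time = v/a = 11.6230 / 1.250 = 9.298 s.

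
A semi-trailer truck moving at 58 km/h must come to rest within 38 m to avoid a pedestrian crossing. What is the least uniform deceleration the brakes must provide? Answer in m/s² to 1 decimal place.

Required deceleration ≈ 3.4 m/s²

58 km/h ÷ 3.6 = 16.1111 m/s.
v² = 2a·d ⇒ a = v²/(2d) = 16.1111² / (2 × 38.000) = 259.568 / 76.000 = 3.4154 m/s².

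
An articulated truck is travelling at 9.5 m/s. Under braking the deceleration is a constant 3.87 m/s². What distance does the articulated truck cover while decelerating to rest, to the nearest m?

Braking distance ≈ 12 m

Braking distance = v²/(2a) = 9.5000² / (2 × 3.870) = 90.250 / 7.740 = 11.660 m.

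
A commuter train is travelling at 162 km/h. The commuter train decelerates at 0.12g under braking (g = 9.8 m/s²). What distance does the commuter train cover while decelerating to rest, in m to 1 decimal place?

Braking distance ≈ 861.0 m

162 km/h ÷ 3.6 = 45.0000 m/s.
a = 0.12 × 9.8 = 1.176 m/s².
Braking distance = v²/(2a) = 45.0000² / (2 × 1.176) = 2025.000 / 2.352 = 860.969 m.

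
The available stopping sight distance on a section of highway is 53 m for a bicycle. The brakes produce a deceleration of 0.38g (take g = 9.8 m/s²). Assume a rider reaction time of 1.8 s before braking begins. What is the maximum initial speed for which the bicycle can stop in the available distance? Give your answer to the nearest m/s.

Maximum speed ≈ 14 m/s

a = 0.38 × 9.8 = 3.724 m/s².
Stopping distance: v·t_r + v²/(2a) = 53 with t_r = 1.8 s and a = 3.724 m/s².
So v² + 13.406 v − 394.74 = 0.
Positive root: v = −a·t_r + √((a·t_r)² + 2a·d) = −6.703 + √(44.930 + 394.74) = 14.2653 m/s.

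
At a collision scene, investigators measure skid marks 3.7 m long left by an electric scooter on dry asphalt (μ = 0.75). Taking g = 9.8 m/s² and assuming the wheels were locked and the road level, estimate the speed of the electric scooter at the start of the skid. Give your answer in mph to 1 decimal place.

Initial speed ≈ 16.5 mph

Deceleration a = μg = 0.75 × 9.8 = 7.350 m/s².
v = √(2a·d) = √(2 × 7.350 × 3.7) = √54.390 = 7.3750 m/s.
= 7.3750 ÷ 0.44704 = 16.497 mph.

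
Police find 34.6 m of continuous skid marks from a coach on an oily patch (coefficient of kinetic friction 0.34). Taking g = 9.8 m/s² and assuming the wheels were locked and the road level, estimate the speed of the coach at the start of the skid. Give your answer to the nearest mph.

Initial speed ≈ 34 mph

Deceleration a = μg = 0.34 × 9.8 = 3.332 m/s².
v = √(2a·d) = √(2 × 3.332 × 34.6) = √230.574 = 15.1847 m/s.
= 15.1847 ÷ 0.44704 = 33.967 mph.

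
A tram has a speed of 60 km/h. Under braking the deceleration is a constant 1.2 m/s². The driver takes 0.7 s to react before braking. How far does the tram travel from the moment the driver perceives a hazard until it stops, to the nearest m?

60 km/h ÷ 3.6 = 16.6667 m/s.
Reaction distance = v·t_r = 16.6667 × 0.7 = 11.667 m.
Braking distance = v²/(2a) = 16.6667² / (2 × 1.200) = 277.779 / 2.400 = 115.741 m.
Total = 11.667 + 115.741 = 127.408 m.

Total stopping distance ≈ 127 m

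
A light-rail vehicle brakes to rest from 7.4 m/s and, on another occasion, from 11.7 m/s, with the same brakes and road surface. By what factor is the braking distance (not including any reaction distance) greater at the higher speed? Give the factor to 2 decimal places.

Factor ≈ 2.50

Braking distance d = v²/(2a), so with a fixed, d ∝ v².
Factor = (11.7/7.4)² = 1.5811² = 2.4999.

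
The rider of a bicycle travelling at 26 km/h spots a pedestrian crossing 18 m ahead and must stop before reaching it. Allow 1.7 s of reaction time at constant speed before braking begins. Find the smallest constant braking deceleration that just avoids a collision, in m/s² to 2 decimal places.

Required deceleration ≈ 4.56 m/s²

26 km/h ÷ 3.6 = 7.2222 m/s.
Distance covered during reaction = 7.2222 × 1.7 = 12.278 m.
Distance available for braking: 18 − 12.278 = 5.722 m.
v² = 2a·d ⇒ a = v²/(2d) = 7.2222² / (2 × 5.722) = 52.160 / 11.444 = 4.5578 m/s².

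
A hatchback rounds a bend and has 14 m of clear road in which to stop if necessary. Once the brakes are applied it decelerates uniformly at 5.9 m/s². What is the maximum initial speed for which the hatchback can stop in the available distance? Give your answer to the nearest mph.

Maximum speed ≈ 29 mph

v²/(2a) = d ⇒ v = √(2 × 5.900 × 14) = √165.20 = 12.8530 m/s.
12.8530 m/s ÷ 0.44704 = 28.751 mph.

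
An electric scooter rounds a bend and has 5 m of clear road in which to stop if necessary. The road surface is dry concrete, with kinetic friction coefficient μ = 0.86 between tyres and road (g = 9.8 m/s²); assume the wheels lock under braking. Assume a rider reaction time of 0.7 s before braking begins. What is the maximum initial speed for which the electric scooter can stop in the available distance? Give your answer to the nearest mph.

Maximum speed ≈ 11 mph

a = μg = 0.86 × 9.8 = 8.428 m/s².
Stopping distance: v·t_r + v²/(2a) = 5 with t_r = 0.7 s and a = 8.428 m/s².
So v² + 11.799 v − 84.28 = 0.
Positive root: v = −a·t_r + √((a·t_r)² + 2a·d) = −5.900 + √(34.810 + 84.28) = 5.0128 m/s.
5.0128 m/s ÷ 0.44704 = 11.213 mph.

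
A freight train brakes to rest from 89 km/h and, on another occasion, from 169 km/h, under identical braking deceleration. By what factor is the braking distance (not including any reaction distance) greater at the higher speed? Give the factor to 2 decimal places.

Factor ≈ 3.61

Braking distance d = v²/(2a), so with a fixed, d ∝ v².
Factor = (169/89)² = 1.8989² = 3.6058.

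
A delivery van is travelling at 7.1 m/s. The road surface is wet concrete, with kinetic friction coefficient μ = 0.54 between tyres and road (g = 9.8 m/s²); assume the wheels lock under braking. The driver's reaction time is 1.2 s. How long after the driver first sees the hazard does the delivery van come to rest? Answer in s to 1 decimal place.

Total time ≈ 2.5 s

a = μg = 0.54 × 9.8 = 5.292 m/s².
Braking time = v/a = 7.1000 / 5.292 = 1.342 s.
Total = 1.2 + 1.342 = 2.542 s.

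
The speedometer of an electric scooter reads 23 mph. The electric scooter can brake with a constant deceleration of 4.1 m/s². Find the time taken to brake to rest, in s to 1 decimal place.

Braking time ≈ 2.5 s

23 mph × 0.44704 = 10.2819 m/s.
Braking time = v/a = 10.2819 / 4.100 = 2.508 s.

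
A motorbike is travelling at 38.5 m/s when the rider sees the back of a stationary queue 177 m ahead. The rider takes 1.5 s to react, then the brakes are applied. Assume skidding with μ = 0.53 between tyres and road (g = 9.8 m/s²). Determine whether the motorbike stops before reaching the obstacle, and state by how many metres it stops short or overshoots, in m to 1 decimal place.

a = μg = 0.53 × 9.8 = 5.194 m/s².
Reaction distance = 38.5000 × 1.5 = 57.750 m.
Braking distance = v²/(2a) = 1482.250 / 10.388 = 142.689 m.
Total stopping distance = 57.750 + 142.689 = 200.439 m, vs 177 m available — it cannot stop in time and overshoots by 200.439 − 177 = 23.439 m.

No — it overshoots by 23.4 m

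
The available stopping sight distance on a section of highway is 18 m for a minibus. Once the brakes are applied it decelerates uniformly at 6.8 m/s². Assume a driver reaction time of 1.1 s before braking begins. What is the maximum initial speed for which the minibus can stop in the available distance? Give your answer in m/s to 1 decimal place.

Stopping distance: v·t_r + v²/(2a) = 18 with t_r = 1.1 s and a = 6.800 m/s².
So v² + 14.960 v − 244.80 = 0.
Positive root: v = −a·t_r + √((a·t_r)² + 2a·d) = −7.480 + √(55.950 + 244.80) = 9.8621 m/s.

Maximum speed ≈ 9.9 m/s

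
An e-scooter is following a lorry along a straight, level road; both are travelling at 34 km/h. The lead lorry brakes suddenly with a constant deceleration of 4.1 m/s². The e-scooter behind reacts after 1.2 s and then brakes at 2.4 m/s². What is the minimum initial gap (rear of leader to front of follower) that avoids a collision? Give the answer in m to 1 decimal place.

34 km/h ÷ 3.6 = 9.4444 m/s.
Leader travels v²/(2a_L) = 89.197 / 8.200 = 10.878 m before stopping.
Follower covers v·t_r = 9.4444 × 1.2 = 11.333 m while reacting, then v²/(2a_F) = 89.197 / 4.800 = 18.583 m while braking, for a total of 11.333 + 18.583 = 29.916 m.
Since a_F ≤ a_L and the follower starts braking later, the follower is never slower than the leader, so the closest approach is when both have stopped.
Minimum gap = 29.916 − 10.878 = 19.038 m.

Minimum gap ≈ 19.0 m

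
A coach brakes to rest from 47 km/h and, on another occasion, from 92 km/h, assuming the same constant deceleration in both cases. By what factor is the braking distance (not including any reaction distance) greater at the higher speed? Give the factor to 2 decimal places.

Braking distance d = v²/(2a), so with a fixed, d ∝ v².
Factor = (92/47)² = 1.9574² = 3.8314.

Factor ≈ 3.83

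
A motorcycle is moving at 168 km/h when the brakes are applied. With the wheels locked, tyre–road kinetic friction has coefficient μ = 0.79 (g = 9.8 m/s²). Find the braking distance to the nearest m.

Braking distance ≈ 141 m

168 km/h ÷ 3.6 = 46.6667 m/s.
a = μg = 0.79 × 9.8 = 7.742 m/s².
Braking distance = v²/(2a) = 46.6667² / (2 × 7.742) = 2177.781 / 15.484 = 140.647 m.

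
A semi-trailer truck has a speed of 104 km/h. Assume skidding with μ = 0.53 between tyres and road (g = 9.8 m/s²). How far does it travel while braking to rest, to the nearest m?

Braking distance ≈ 80 m

104 km/h ÷ 3.6 = 28.8889 m/s.
a = μg = 0.53 × 9.8 = 5.194 m/s².
Braking distance = v²/(2a) = 28.8889² / (2 × 5.194) = 834.569 / 10.388 = 80.340 m.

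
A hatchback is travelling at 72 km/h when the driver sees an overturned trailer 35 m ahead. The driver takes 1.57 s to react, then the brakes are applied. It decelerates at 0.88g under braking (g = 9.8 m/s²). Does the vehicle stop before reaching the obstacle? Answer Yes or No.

72 km/h ÷ 3.6 = 20.0000 m/s.
a = 0.88 × 9.8 = 8.624 m/s².
Reaction distance = 20.0000 × 1.57 = 31.400 m.
Braking distance = v²/(2a) = 400.000 / 17.248 = 23.191 m.
Total stopping distance = 31.400 + 23.191 = 54.591 m, vs 35 m available — it cannot stop in time and overshoots by 54.591 − 35 = 19.591 m.

No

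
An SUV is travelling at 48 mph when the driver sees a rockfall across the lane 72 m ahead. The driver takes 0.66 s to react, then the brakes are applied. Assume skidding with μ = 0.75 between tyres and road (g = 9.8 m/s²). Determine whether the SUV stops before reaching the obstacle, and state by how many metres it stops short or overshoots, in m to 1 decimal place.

Yes — it stops 26.5 m short of the obstacle

48 mph × 0.44704 = 21.4579 m/s.
a = μg = 0.75 × 9.8 = 7.350 m/s².
Reaction distance = 21.4579 × 0.66 = 14.162 m.
Braking distance = v²/(2a) = 460.441 / 14.700 = 31.323 m.
Total stopping distance = 14.162 + 31.323 = 45.485 m, vs 72 m available — it stops with 72 − 45.485 = 26.515 m to spare.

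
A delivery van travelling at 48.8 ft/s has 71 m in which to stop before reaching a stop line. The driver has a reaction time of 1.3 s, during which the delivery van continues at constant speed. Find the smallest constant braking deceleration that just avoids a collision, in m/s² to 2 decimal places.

48.8 ft/s × 0.3048 = 14.8742 m/s.
Distance covered during reaction = 14.8742 × 1.3 = 19.336 m.
Distance available for braking: 71 − 19.336 = 51.664 m.
v² = 2a·d ⇒ a = v²/(2d) = 14.8742² / (2 × 51.664) = 221.242 / 103.328 = 2.1412 m/s².

Required deceleration ≈ 2.14 m/s²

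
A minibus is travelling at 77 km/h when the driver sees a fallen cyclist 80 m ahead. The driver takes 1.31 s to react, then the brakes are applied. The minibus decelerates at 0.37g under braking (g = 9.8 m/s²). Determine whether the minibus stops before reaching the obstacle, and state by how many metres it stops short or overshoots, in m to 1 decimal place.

No — it overshoots by 11.1 m

77 km/h ÷ 3.6 = 21.3889 m/s.
a = 0.37 × 9.8 = 3.626 m/s².
Reaction distance = 21.3889 × 1.31 = 28.019 m.
Braking distance = v²/(2a) = 457.485 / 7.252 = 63.084 m.
Total stopping distance = 28.019 + 63.084 = 91.103 m, vs 80 m available — it cannot stop in time and overshoots by 91.103 − 80 = 11.103 m.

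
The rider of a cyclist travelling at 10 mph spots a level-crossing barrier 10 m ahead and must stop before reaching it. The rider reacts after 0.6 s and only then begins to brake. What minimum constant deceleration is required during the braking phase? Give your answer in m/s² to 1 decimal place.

10 mph × 0.44704 = 4.4704 m/s.
Distance covered during reaction = 4.4704 × 0.6 = 2.682 m.
Distance available for braking: 10 − 2.682 = 7.318 m.
v² = 2a·d ⇒ a = v²/(2d) = 4.4704² / (2 × 7.318) = 19.984 / 14.636 = 1.3654 m/s².

Required deceleration ≈ 1.4 m/s²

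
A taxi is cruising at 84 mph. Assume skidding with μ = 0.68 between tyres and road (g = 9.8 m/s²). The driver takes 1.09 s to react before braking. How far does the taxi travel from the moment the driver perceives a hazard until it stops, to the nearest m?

84 mph × 0.44704 = 37.5514 m/s.
a = μg = 0.68 × 9.8 = 6.664 m/s².
Reaction distance = v·t_r = 37.5514 × 1.09 = 40.931 m.
Braking distance = v²/(2a) = 37.5514² / (2 × 6.664) = 1410.108 / 13.328 = 105.800 m.
Total = 40.931 + 105.800 = 146.731 m.

Total stopping distance ≈ 147 m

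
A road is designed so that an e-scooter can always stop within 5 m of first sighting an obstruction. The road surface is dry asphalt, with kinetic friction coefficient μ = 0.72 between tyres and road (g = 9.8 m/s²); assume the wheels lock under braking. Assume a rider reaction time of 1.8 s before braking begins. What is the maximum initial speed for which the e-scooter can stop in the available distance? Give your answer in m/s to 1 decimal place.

Maximum speed ≈ 2.5 m/s

a = μg = 0.72 × 9.8 = 7.056 m/s².
Stopping distance: v·t_r + v²/(2a) = 5 with t_r = 1.8 s and a = 7.056 m/s².
So v² + 25.402 v − 70.56 = 0.
Positive root: v = −a·t_r + √((a·t_r)² + 2a·d) = −12.701 + √(161.315 + 70.56) = 2.5264 m/s.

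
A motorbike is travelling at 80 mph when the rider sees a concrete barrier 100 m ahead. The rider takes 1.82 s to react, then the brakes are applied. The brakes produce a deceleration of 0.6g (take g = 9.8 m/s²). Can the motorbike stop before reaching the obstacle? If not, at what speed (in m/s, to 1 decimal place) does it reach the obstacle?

No — it strikes the obstacle at 29.5 m/s

80 mph × 0.44704 = 35.7632 m/s.
a = 0.6 × 9.8 = 5.880 m/s².
Reaction distance = 35.7632 × 1.82 = 65.089 m.
Braking distance needed to stop: v²/(2a) = 1279.006 / 11.760 = 108.759 m, so total needed = 65.089 + 108.759 = 173.848 m > 100 m — it cannot stop.
Distance remaining when braking begins: 100 − 65.089 = 34.911 m.
v² = v₀² − 2a·d = 1279.006 − 2 × 5.880 × 34.911 = 868.453 m²/s².
v = √868.453 = 29.470 m/s.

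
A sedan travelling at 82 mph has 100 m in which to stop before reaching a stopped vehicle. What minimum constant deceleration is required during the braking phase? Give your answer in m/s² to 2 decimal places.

Required deceleration ≈ 6.72 m/s²

82 mph × 0.44704 = 36.6573 m/s.
v² = 2a·d ⇒ a = v²/(2d) = 36.6573² / (2 × 100.000) = 1343.758 / 200.000 = 6.7188 m/s².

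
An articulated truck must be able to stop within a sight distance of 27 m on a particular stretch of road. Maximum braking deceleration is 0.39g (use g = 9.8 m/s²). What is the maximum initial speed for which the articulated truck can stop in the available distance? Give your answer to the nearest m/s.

a = 0.39 × 9.8 = 3.822 m/s².
v²/(2a) = d ⇒ v = √(2 × 3.822 × 27) = √206.39 = 14.3663 m/s.

Maximum speed ≈ 14 m/s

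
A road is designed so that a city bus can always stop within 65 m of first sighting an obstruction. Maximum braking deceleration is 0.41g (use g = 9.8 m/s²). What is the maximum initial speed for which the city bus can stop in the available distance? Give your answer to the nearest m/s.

Maximum speed ≈ 23 m/s

a = 0.41 × 9.8 = 4.018 m/s².
v²/(2a) = d ⇒ v = √(2 × 4.018 × 65) = √522.34 = 22.8548 m/s.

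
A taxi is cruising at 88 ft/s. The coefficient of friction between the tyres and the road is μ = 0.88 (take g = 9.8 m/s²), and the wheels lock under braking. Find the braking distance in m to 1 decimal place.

88 ft/s × 0.3048 = 26.8224 m/s.
a = μg = 0.88 × 9.8 = 8.624 m/s².
Braking distance = v²/(2a) = 26.8224² / (2 × 8.624) = 719.441 / 17.248 = 41.712 m.

Braking distance ≈ 41.7 m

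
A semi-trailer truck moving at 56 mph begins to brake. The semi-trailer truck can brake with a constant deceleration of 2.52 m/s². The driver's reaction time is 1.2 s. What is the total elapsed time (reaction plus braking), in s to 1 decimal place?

56 mph × 0.44704 = 25.0342 m/s.
Braking time = v/a = 25.0342 / 2.520 = 9.934 s.
Total = 1.2 + 9.934 = 11.134 s.

Total time ≈ 11.1 s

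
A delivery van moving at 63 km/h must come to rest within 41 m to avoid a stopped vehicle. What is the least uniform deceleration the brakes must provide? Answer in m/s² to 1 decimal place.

63 km/h ÷ 3.6 = 17.5000 m/s.
v² = 2a·d ⇒ a = v²/(2d) = 17.5000² / (2 × 41.000) = 306.250 / 82.000 = 3.7348 m/s².

Required deceleration ≈ 3.7 m/s²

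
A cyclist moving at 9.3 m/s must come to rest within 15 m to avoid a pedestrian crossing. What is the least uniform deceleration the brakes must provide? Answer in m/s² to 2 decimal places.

Required deceleration ≈ 2.88 m/s²

v² = 2a·d ⇒ a = v²/(2d) = 9.3000² / (2 × 15.000) = 86.490 / 30.000 = 2.8830 m/s².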